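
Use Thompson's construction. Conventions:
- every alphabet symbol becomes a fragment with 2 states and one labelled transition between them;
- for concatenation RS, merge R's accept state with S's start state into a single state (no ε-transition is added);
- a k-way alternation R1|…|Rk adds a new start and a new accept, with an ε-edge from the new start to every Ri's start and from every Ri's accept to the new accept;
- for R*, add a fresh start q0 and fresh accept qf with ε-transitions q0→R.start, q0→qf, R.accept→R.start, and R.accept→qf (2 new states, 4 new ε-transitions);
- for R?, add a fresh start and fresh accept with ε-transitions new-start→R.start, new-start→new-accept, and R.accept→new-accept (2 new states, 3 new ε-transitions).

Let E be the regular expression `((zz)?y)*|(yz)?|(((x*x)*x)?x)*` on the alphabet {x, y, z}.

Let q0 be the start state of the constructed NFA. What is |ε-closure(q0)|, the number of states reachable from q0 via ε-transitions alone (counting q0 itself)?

Compute the ε-closure size of each fragment's start state recursively; a symbol fragment's start has no outgoing ε-edge, so its closure is just itself (size 1).
  zz — same as the first factor's closure: |ε-closure| = 1
  (zz)? — |ε-closure| = 1 (new start) + 1 (body) + 1 (new accept, via ε) = 3
  (zz)?y — the left operand accepts ε, so the closure extends into the next operand (the shared merged state is already counted); |ε-closure| = 3 + (1−1) = 3
  ((zz)?y)* — the star's fresh start ε-reaches both the body's start and the fresh accept: |ε-closure| = 2 + 3 = 5
  yz — |ε-closure| equals the left operand's closure size = 1 (its accept is not ε-reachable, so the closure stops there)
  (yz)? — |ε-closure| = 1 (new start) + 1 (body) + 1 (new accept, via ε) = 3
  x* — |ε-closure| = 1 (new start) + 1 (body) + 1 (new accept) = 3
  x*x — |ε-closure| = 3 + (1−1) = 3 (closure spills across the concat boundary because the left factor accepts ε)
  (x*x)* — |ε-closure| = 1 (new start) + 3 (body) + 1 (new accept) = 5
  (x*x)*x — the left operand accepts ε, so the closure extends into the next operand (the shared merged state is already counted); |ε-closure| = 5 + (1−1) = 5
  ((x*x)*x)? — |ε-closure| = 1 (new start) + 5 (body) + 1 (new accept, via ε) = 7
  ((x*x)*x)?x — |ε-closure| = 7 + (1−1) = 7 (closure spills across the concat boundary because the left factor accepts ε)
  (((x*x)*x)?x)* — the star's fresh start ε-reaches both the body's start and the fresh accept: |ε-closure| = 2 + 7 = 9
  ((zz)?y)*|(yz)?|(((x*x)*x)?x)* — |ε-closure| = 1 (new start) + (5 + 3 + 9) + 1 (new accept, since some branch ε-reaches its own accept) = 19

19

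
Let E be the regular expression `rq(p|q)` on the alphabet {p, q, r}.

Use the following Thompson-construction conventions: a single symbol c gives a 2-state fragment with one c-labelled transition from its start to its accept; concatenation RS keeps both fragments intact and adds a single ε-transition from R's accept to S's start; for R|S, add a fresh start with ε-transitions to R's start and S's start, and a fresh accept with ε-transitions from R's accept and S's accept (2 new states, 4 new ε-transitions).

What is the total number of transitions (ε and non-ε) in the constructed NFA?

Building bottom-up:
Each of the 4 symbol leaves contributes 1 transition (1 symbol, 0 ε).
  p|q : 6 transitions (2 symbol, 4 ε)
  rq(p|q) : 10 transitions (4 symbol, 6 ε)

10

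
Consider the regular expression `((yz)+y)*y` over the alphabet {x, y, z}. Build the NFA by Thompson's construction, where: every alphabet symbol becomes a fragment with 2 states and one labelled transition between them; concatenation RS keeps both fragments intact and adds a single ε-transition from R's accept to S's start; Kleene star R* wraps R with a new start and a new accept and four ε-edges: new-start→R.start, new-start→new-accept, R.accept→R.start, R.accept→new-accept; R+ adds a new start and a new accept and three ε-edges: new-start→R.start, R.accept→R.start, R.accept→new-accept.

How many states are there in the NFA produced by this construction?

12

Building bottom-up:
Each of the 4 symbol leaves contributes a 2-state fragment.
  yz = 4 states
  (yz)+ = 6 states
  (yz)+y = 8 states
  ((yz)+y)* = 10 states
  ((yz)+y)*y = 12 states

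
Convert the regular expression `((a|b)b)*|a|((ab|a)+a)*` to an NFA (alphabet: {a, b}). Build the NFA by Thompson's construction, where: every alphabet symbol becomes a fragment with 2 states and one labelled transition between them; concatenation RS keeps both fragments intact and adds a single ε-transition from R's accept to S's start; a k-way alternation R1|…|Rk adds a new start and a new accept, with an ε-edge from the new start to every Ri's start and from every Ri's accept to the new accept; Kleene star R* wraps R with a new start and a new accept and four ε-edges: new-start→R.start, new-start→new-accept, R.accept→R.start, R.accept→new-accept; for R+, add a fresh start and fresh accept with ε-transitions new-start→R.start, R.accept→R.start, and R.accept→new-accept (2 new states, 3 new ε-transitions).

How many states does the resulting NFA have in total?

28

By structural recursion:
Each of the 8 symbol leaves contributes a 2-state fragment.
  a|b — 6 states
  (a|b)b — 8 states
  ((a|b)b)* — 10 states
  ab — 4 states
  ab|a — 8 states
  (ab|a)+ — 10 states
  (ab|a)+a — 12 states
  ((ab|a)+a)* — 14 states
  ((a|b)b)*|a|((ab|a)+a)* — 28 states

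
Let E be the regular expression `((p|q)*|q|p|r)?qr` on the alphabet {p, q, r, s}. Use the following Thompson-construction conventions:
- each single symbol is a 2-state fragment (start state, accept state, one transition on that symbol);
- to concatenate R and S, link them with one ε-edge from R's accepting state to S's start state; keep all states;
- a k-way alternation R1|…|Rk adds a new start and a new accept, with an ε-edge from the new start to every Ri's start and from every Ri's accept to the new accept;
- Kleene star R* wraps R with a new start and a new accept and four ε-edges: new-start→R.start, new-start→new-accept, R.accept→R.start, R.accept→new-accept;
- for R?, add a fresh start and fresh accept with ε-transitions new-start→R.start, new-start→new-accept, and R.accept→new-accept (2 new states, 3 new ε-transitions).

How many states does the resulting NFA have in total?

22

Recursing over subexpressions:
Each of the 7 symbol leaves contributes a 2-state fragment.
  p|q → 6 states
  (p|q)* → 8 states
  (p|q)*|q|p|r → 16 states
  ((p|q)*|q|p|r)? → 18 states
  ((p|q)*|q|p|r)?qr → 22 states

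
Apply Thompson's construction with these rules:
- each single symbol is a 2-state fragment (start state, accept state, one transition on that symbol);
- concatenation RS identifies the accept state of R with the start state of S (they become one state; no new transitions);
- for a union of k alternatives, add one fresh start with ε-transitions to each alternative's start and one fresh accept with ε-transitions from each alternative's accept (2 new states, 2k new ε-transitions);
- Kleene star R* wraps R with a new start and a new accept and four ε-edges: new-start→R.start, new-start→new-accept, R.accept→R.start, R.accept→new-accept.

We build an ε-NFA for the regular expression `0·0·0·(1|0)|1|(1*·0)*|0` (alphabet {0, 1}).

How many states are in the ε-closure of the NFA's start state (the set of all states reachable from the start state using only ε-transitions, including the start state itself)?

10

Compute the ε-closure size of each fragment's start state recursively; a symbol fragment's start has no outgoing ε-edge, so its closure is just itself (size 1).
  1|0 → |ε-closure| = 1 + 1 + 1 = 3 (the new accept is not ε-reachable since no branch accepts ε)
  0·0·0·(1|0) → same as the first factor's closure: |ε-closure| = 1
  1* → |ε-closure| = 1 (new start) + 1 (body) + 1 (new accept) = 3
  1*·0 → |ε-closure| = 3 + (1−1) = 3 (closure spills across the concat boundary because the left factor accepts ε)
  (1*·0)* → |ε-closure| = 1 (new start) + 3 (body) + 1 (new accept) = 5
  0·0·0·(1|0)|1|(1*·0)*|0 → new start ε-reaches every alternative's start; at least one alternative accepts ε, so the union's new accept is reached too: |ε-closure| = 1 + 1 + 1 + 5 + 1 + 1 = 10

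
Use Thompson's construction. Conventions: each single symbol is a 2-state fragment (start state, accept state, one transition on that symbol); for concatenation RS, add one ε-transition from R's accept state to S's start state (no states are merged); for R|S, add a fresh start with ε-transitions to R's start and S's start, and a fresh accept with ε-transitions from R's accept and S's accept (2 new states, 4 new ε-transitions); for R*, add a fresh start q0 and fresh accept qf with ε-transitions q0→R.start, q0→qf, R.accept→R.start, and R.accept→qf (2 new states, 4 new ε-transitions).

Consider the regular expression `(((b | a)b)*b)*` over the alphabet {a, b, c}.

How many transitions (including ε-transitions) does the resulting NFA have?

18

Building bottom-up:
Each of the 4 symbol leaves contributes 1 transition (1 symbol, 0 ε).
  b | a → 6 transitions (2 symbol, 4 ε)
  (b | a)b → 8 transitions (3 symbol, 5 ε)
  ((b | a)b)* → 12 transitions (3 symbol, 9 ε)
  ((b | a)b)*b → 14 transitions (4 symbol, 10 ε)
  (((b | a)b)*b)* → 18 transitions (4 symbol, 14 ε)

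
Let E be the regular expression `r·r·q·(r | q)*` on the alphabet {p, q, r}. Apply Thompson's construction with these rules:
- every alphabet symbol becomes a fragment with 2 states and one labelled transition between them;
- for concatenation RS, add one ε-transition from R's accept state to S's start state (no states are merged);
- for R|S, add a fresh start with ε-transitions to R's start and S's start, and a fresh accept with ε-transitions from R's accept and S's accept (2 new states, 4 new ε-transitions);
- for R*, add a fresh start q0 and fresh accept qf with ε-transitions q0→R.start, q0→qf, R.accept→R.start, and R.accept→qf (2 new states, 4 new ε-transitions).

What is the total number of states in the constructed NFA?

Building bottom-up:
Each of the 5 symbol leaves contributes a 2-state fragment.
  r | q : 6 states
  (r | q)* : 8 states
  r·r·q·(r | q)* : 14 states

14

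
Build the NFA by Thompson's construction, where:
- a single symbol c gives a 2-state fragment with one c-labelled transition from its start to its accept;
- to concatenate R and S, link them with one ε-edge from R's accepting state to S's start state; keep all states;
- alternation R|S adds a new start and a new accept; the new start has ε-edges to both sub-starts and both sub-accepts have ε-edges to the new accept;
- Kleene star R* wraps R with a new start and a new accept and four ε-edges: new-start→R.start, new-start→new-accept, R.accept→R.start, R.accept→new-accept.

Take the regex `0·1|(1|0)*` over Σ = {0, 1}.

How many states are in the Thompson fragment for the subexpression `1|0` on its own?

Fragment for `1|0`:
Each of the 2 symbol leaves contributes a 2-state fragment.
  1|0 = 6 states

6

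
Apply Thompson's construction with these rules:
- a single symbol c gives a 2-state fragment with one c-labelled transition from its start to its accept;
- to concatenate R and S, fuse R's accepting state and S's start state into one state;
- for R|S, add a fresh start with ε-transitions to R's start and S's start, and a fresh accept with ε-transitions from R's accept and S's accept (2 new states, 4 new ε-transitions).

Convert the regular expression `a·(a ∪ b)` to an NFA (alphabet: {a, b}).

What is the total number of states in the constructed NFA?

7

Recursing over subexpressions:
Each of the 3 symbol leaves contributes a 2-state fragment.
  a ∪ b — 6 states
  a·(a ∪ b) — 7 states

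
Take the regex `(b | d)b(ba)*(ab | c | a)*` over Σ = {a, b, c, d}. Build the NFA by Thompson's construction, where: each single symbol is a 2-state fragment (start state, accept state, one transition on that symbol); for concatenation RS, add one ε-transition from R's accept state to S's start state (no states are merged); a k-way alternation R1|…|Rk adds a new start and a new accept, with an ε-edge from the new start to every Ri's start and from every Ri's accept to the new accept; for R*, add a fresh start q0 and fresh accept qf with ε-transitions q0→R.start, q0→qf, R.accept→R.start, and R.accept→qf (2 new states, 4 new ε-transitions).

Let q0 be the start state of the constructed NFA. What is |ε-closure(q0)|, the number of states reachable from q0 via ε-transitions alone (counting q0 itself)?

3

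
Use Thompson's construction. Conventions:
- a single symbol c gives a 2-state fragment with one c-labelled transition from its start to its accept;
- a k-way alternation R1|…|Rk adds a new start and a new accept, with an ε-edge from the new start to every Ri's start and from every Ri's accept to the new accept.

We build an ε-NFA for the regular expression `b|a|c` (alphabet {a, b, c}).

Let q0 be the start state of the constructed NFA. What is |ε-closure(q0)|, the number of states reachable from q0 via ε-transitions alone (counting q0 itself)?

4

Compute the ε-closure size of each fragment's start state recursively; a symbol fragment's start has no outgoing ε-edge, so its closure is just itself (size 1).
  b|a|c : |ε-closure| = 1 + 1 + 1 + 1 = 4 (the new accept is not ε-reachable since no branch accepts ε)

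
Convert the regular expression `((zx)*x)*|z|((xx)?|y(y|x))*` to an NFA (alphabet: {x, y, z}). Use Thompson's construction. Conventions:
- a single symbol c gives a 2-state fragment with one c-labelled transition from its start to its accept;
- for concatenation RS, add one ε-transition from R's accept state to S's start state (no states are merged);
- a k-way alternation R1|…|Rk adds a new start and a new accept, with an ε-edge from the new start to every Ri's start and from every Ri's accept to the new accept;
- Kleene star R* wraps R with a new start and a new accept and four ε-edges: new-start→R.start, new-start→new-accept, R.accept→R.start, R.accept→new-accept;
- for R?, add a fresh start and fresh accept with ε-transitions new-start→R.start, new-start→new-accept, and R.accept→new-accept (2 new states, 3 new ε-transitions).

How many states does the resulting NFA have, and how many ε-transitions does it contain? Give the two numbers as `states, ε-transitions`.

32, 33

Per subexpression:
Each of the 9 symbol leaves contributes 2 states and 0 ε-transitions.
  zx : 4 states, 1 ε-transition
  (zx)* : 6 states, 5 ε-transitions
  (zx)*x : 8 states, 6 ε-transitions
  ((zx)*x)* : 10 states, 10 ε-transitions
  xx : 4 states, 1 ε-transition
  (xx)? : 6 states, 4 ε-transitions
  y|x : 6 states, 4 ε-transitions
  y(y|x) : 8 states, 5 ε-transitions
  (xx)?|y(y|x) : 16 states, 13 ε-transitions
  ((xx)?|y(y|x))* : 18 states, 17 ε-transitions
  ((zx)*x)*|z|((xx)?|y(y|x))* : 32 states, 33 ε-transitions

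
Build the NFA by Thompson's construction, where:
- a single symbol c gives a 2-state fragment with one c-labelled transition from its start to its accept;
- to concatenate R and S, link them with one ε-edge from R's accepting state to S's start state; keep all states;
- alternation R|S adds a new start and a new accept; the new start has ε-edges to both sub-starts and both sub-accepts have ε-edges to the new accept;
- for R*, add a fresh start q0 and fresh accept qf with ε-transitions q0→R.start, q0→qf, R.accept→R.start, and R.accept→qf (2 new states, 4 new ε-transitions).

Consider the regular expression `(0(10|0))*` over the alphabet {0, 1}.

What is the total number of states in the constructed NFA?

12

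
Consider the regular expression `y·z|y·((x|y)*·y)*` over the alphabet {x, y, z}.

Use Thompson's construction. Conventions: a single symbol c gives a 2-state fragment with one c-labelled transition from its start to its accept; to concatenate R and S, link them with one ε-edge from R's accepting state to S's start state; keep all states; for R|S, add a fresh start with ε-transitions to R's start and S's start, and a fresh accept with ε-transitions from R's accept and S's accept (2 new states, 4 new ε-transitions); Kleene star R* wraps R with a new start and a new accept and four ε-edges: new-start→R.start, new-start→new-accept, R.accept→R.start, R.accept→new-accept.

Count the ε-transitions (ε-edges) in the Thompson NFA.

19

Recursing over subexpressions:
Each of the 6 symbol leaves contributes 0 ε-transitions.
  y·z — 1 ε-transition
  x|y — 4 ε-transitions
  (x|y)* — 8 ε-transitions
  (x|y)*·y — 9 ε-transitions
  ((x|y)*·y)* — 13 ε-transitions
  y·((x|y)*·y)* — 14 ε-transitions
  y·z|y·((x|y)*·y)* — 19 ε-transitions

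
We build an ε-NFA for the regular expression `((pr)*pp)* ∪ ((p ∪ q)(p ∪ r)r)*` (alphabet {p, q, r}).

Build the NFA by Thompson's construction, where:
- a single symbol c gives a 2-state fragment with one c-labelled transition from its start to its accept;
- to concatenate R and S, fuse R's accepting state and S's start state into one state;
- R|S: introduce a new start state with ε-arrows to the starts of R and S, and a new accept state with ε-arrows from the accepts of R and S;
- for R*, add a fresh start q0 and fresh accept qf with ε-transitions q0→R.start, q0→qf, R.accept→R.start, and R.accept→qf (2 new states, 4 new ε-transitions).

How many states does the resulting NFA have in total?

Per subexpression:
Each of the 9 symbol leaves contributes a 2-state fragment.
  pr = 3 states
  (pr)* = 5 states
  (pr)*pp = 7 states
  ((pr)*pp)* = 9 states
  p ∪ q = 6 states
  p ∪ r = 6 states
  (p ∪ q)(p ∪ r)r = 12 states
  ((p ∪ q)(p ∪ r)r)* = 14 states
  ((pr)*pp)* ∪ ((p ∪ q)(p ∪ r)r)* = 25 states

25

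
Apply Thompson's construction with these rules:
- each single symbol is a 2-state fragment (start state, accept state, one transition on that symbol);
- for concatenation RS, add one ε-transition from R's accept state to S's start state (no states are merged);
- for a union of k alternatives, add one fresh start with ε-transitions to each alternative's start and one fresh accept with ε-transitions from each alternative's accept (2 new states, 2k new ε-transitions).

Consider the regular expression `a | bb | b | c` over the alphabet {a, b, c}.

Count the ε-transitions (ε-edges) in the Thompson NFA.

Building bottom-up:
Each of the 5 symbol leaves contributes 0 ε-transitions.
  bb → 1 ε-transition
  a | bb | b | c → 9 ε-transitions

9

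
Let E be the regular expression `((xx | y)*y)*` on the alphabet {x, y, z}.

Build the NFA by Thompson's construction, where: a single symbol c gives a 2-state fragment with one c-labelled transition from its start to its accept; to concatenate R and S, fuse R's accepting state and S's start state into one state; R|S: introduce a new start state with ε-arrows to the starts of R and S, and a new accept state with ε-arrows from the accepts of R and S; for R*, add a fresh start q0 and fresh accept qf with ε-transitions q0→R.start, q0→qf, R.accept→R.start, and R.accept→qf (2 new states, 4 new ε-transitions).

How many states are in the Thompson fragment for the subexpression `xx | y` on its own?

7

Fragment for `xx | y`:
Each of the 3 symbol leaves contributes a 2-state fragment.
  xx — 3 states
  xx | y — 7 states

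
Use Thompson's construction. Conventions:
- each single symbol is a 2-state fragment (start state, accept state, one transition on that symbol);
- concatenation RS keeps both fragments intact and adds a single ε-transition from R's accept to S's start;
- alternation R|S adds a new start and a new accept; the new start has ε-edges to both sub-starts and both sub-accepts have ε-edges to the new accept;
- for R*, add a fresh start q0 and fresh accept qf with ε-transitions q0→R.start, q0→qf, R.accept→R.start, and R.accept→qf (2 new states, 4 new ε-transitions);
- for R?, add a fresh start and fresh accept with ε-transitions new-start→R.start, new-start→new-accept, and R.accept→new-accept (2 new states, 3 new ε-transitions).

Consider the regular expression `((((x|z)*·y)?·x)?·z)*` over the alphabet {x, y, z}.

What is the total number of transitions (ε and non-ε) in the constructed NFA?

26

Building bottom-up:
Each of the 5 symbol leaves contributes 1 transition (1 symbol, 0 ε).
  x|z → 6 transitions (2 symbol, 4 ε)
  (x|z)* → 10 transitions (2 symbol, 8 ε)
  (x|z)*·y → 12 transitions (3 symbol, 9 ε)
  ((x|z)*·y)? → 15 transitions (3 symbol, 12 ε)
  ((x|z)*·y)?·x → 17 transitions (4 symbol, 13 ε)
  (((x|z)*·y)?·x)? → 20 transitions (4 symbol, 16 ε)
  (((x|z)*·y)?·x)?·z → 22 transitions (5 symbol, 17 ε)
  ((((x|z)*·y)?·x)?·z)* → 26 transitions (5 symbol, 21 ε)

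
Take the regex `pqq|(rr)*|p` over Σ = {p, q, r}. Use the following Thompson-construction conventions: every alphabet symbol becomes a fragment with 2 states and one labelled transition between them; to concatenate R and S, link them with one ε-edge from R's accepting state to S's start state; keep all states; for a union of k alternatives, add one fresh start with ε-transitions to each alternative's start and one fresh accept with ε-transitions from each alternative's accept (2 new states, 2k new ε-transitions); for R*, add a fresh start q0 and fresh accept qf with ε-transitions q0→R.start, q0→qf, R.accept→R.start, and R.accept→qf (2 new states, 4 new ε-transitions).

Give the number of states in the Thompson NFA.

16

Recursing over subexpressions:
Each of the 6 symbol leaves contributes a 2-state fragment.
  pqq — 6 states
  rr — 4 states
  (rr)* — 6 states
  pqq|(rr)*|p — 16 states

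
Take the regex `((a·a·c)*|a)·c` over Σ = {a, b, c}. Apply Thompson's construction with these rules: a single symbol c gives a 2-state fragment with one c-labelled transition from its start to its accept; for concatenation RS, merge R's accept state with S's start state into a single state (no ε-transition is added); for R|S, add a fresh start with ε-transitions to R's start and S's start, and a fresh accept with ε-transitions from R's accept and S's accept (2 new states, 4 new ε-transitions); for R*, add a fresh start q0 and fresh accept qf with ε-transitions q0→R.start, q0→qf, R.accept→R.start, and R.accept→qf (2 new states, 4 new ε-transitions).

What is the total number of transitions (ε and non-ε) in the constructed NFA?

13

Building bottom-up:
Each of the 5 symbol leaves contributes 1 transition (1 symbol, 0 ε).
  a·a·c — 3 transitions (3 symbol, 0 ε)
  (a·a·c)* — 7 transitions (3 symbol, 4 ε)
  (a·a·c)*|a — 12 transitions (4 symbol, 8 ε)
  ((a·a·c)*|a)·c — 13 transitions (5 symbol, 8 ε)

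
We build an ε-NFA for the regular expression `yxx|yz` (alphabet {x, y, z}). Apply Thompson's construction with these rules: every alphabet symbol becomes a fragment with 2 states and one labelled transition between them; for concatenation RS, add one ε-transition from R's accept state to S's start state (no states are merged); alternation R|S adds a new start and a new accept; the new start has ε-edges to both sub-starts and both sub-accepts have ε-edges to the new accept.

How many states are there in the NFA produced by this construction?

12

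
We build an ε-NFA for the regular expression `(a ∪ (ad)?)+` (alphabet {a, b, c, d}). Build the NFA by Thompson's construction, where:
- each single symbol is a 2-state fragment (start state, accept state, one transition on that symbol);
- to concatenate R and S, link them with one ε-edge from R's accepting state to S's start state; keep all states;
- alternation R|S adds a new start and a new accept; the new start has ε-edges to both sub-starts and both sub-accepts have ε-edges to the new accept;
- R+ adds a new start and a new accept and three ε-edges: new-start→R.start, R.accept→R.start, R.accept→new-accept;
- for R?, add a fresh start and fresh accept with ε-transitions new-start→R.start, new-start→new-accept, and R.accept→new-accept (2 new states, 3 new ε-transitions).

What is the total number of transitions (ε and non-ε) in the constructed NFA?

14

Per subexpression:
Each of the 3 symbol leaves contributes 1 transition (1 symbol, 0 ε).
  ad — 3 transitions (2 symbol, 1 ε)
  (ad)? — 6 transitions (2 symbol, 4 ε)
  a ∪ (ad)? — 11 transitions (3 symbol, 8 ε)
  (a ∪ (ad)?)+ — 14 transitions (3 symbol, 11 ε)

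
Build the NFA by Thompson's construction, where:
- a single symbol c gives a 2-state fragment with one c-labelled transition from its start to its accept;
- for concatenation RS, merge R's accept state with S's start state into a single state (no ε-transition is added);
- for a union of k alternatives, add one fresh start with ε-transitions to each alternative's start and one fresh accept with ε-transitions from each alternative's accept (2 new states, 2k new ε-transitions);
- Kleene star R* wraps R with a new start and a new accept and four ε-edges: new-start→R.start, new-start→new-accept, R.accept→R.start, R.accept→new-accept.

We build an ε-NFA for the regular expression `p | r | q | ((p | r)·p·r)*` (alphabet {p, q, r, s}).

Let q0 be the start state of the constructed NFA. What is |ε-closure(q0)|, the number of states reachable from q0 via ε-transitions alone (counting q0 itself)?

10

Compute the ε-closure size of each fragment's start state recursively; a symbol fragment's start has no outgoing ε-edge, so its closure is just itself (size 1).
  p | r — C = 1 + 1 + 1 = 3 (the new accept is not ε-reachable since no branch accepts ε)
  (p | r)·p·r — same as the first factor's closure: C = 3
  ((p | r)·p·r)* — new start has ε-edges to the inner start and to the new accept, so C = 2 + 3 = 5
  p | r | q | ((p | r)·p·r)* — new start ε-reaches every alternative's start; at least one alternative accepts ε, so the union's new accept is reached too: C = 1 + 1 + 1 + 1 + 5 + 1 = 10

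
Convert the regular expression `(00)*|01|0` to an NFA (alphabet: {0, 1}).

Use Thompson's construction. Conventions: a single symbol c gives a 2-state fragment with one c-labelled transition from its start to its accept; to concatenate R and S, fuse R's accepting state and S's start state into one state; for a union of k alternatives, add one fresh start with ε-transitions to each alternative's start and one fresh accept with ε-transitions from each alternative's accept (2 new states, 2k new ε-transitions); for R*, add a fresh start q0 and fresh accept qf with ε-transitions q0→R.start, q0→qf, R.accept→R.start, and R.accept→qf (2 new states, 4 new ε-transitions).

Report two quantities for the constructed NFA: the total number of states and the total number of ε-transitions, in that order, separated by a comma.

12, 10

Per subexpression:
Each of the 5 symbol leaves contributes 2 states and 0 ε-transitions.
  00 : 3 states, 0 ε-transitions
  (00)* : 5 states, 4 ε-transitions
  01 : 3 states, 0 ε-transitions
  (00)*|01|0 : 12 states, 10 ε-transitions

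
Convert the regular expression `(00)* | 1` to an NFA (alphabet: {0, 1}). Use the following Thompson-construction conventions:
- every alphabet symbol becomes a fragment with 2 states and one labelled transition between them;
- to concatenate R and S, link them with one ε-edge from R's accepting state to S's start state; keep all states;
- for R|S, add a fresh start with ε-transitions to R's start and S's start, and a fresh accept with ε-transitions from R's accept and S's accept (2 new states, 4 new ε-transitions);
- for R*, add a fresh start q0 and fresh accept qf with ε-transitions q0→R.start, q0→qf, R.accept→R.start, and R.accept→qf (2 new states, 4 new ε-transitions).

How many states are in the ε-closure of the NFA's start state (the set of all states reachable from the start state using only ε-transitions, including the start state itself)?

Let C(F) = |ε-closure(F.start)| within fragment F, and note whether F accepts ε. Symbol fragments have C = 1 and do not accept ε. Then:
  00 : |ε-closure| equals the left operand's closure size = 1 (its accept is not ε-reachable, so the closure stops there)
  (00)* : |ε-closure| = 1 (new start) + 1 (body) + 1 (new accept) = 3
  (00)* | 1 : new start ε-reaches every alternative's start; at least one alternative accepts ε, so the union's new accept is reached too: |ε-closure| = 1 + 3 + 1 + 1 = 6

6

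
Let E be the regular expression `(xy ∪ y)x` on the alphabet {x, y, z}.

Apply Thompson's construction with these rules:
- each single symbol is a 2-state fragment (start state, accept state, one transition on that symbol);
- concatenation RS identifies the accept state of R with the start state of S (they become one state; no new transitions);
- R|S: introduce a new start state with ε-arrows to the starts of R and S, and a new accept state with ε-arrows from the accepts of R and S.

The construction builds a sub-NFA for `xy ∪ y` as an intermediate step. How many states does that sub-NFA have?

Fragment for `xy ∪ y`:
Each of the 3 symbol leaves contributes a 2-state fragment.
  xy : 3 states
  xy ∪ y : 7 states

7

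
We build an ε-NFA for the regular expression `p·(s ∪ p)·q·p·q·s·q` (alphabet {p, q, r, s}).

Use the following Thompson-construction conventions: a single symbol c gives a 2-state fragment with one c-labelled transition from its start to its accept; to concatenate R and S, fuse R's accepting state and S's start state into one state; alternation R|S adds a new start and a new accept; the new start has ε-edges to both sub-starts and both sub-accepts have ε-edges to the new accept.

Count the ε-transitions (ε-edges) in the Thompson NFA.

Recursing over subexpressions:
Each of the 8 symbol leaves contributes 0 ε-transitions.
  s ∪ p = 4 ε-transitions
  p·(s ∪ p)·q·p·q·s·q = 4 ε-transitions

4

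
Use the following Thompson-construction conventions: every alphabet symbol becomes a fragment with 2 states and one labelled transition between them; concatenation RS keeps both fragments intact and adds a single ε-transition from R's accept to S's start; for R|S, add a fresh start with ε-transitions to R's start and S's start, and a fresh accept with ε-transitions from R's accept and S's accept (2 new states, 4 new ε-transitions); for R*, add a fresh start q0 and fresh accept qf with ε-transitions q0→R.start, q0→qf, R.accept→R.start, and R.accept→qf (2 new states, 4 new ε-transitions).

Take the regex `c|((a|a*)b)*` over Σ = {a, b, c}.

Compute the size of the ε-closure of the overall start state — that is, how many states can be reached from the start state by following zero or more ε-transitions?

12

Let C(F) = |ε-closure(F.start)| within fragment F, and note whether F accepts ε. Symbol fragments have C = 1 and do not accept ε. Then:
  a* : new start has ε-edges to the inner start and to the new accept, so |ε-closure| = 2 + 1 = 3
  a|a* : |ε-closure| = 1 (new start) + (1 + 3) + 1 (new accept, since some branch ε-reaches its own accept) = 6
  (a|a*)b : |ε-closure| = 6 + 1 = 7 (closure spills across the concat boundary because the left factor accepts ε)
  ((a|a*)b)* : |ε-closure| = 1 (new start) + 7 (body) + 1 (new accept) = 9
  c|((a|a*)b)* : new start ε-reaches every alternative's start; at least one alternative accepts ε, so the union's new accept is reached too: |ε-closure| = 1 + 1 + 9 + 1 = 12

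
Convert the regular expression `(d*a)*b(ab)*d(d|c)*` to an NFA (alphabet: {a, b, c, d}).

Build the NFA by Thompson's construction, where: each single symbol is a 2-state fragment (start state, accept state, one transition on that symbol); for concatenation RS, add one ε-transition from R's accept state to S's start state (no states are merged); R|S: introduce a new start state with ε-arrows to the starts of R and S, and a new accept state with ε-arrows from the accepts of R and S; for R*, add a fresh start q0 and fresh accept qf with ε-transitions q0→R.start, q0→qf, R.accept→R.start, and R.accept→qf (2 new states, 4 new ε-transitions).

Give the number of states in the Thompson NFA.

By structural recursion:
Each of the 8 symbol leaves contributes a 2-state fragment.
  d* → 4 states
  d*a → 6 states
  (d*a)* → 8 states
  ab → 4 states
  (ab)* → 6 states
  d|c → 6 states
  (d|c)* → 8 states
  (d*a)*b(ab)*d(d|c)* → 26 states

26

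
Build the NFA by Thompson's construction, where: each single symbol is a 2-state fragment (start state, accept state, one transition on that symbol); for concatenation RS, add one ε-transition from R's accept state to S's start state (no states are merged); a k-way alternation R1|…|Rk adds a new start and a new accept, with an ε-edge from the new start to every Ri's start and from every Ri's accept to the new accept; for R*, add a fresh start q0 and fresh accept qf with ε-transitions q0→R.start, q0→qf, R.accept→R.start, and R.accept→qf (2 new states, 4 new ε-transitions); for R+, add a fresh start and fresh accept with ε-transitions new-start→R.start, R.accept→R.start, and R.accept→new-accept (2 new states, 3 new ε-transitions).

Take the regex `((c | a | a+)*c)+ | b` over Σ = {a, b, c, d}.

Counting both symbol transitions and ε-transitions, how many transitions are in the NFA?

26

Bottom-up over the parse tree:
Each of the 5 symbol leaves contributes 1 transition (1 symbol, 0 ε).
  a+ : 4 transitions (1 symbol, 3 ε)
  c | a | a+ : 12 transitions (3 symbol, 9 ε)
  (c | a | a+)* : 16 transitions (3 symbol, 13 ε)
  (c | a | a+)*c : 18 transitions (4 symbol, 14 ε)
  ((c | a | a+)*c)+ : 21 transitions (4 symbol, 17 ε)
  ((c | a | a+)*c)+ | b : 26 transitions (5 symbol, 21 ε)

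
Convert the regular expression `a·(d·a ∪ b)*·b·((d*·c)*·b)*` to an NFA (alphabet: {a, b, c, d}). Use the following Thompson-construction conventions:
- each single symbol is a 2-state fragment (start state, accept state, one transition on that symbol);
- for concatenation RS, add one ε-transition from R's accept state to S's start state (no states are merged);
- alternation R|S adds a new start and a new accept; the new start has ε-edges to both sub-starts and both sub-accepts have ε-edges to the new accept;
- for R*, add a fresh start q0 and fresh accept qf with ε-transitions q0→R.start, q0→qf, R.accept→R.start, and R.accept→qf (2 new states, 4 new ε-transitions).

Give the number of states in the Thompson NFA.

Bottom-up over the parse tree:
Each of the 8 symbol leaves contributes a 2-state fragment.
  d·a — 4 states
  d·a ∪ b — 8 states
  (d·a ∪ b)* — 10 states
  d* — 4 states
  d*·c — 6 states
  (d*·c)* — 8 states
  (d*·c)*·b — 10 states
  ((d*·c)*·b)* — 12 states
  a·(d·a ∪ b)*·b·((d*·c)*·b)* — 26 states

26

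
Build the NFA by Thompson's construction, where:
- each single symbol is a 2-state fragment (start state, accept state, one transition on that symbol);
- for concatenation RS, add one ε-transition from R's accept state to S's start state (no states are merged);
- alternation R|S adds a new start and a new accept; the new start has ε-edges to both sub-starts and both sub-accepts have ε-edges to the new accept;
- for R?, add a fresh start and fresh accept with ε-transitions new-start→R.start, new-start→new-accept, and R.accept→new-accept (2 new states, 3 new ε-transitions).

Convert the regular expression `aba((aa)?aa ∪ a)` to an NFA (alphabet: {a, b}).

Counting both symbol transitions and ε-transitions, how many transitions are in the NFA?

Recursing over subexpressions:
Each of the 8 symbol leaves contributes 1 transition (1 symbol, 0 ε).
  aa — 3 transitions (2 symbol, 1 ε)
  (aa)? — 6 transitions (2 symbol, 4 ε)
  (aa)?aa — 10 transitions (4 symbol, 6 ε)
  (aa)?aa ∪ a — 15 transitions (5 symbol, 10 ε)
  aba((aa)?aa ∪ a) — 21 transitions (8 symbol, 13 ε)

21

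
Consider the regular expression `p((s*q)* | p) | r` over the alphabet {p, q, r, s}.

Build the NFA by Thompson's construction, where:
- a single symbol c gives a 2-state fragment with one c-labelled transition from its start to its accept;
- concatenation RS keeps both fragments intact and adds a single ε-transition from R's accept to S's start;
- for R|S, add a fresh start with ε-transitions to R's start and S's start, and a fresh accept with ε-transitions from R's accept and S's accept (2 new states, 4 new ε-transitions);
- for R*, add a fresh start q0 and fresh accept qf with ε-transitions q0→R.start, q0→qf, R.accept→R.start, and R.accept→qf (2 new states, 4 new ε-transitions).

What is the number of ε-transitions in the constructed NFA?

18

Bottom-up over the parse tree:
Each of the 5 symbol leaves contributes 0 ε-transitions.
  s* = 4 ε-transitions
  s*q = 5 ε-transitions
  (s*q)* = 9 ε-transitions
  (s*q)* | p = 13 ε-transitions
  p((s*q)* | p) = 14 ε-transitions
  p((s*q)* | p) | r = 18 ε-transitions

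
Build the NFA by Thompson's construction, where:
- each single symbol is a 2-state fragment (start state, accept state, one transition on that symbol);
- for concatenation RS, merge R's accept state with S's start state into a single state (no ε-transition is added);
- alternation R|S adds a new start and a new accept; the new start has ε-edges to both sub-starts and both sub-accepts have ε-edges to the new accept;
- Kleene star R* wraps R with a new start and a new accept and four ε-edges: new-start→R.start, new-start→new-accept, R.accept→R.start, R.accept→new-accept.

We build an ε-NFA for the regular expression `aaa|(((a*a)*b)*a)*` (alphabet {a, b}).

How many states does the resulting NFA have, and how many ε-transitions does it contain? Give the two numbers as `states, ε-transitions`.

19, 20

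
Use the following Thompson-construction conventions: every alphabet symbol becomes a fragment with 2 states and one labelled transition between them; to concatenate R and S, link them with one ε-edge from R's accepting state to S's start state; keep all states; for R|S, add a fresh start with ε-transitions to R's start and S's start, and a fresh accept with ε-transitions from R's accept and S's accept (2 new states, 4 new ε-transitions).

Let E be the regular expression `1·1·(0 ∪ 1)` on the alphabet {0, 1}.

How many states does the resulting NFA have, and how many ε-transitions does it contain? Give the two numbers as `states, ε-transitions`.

Building bottom-up:
Each of the 4 symbol leaves contributes 2 states and 0 ε-transitions.
  0 ∪ 1 : 6 states, 4 ε-transitions
  1·1·(0 ∪ 1) : 10 states, 6 ε-transitions

10, 6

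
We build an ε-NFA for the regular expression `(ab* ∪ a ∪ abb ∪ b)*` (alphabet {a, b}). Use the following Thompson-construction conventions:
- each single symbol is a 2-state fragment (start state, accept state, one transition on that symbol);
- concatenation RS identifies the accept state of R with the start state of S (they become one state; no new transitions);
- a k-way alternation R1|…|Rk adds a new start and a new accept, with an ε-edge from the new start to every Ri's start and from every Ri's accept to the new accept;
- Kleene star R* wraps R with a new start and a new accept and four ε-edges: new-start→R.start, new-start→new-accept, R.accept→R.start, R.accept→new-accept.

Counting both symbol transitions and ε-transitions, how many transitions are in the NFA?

23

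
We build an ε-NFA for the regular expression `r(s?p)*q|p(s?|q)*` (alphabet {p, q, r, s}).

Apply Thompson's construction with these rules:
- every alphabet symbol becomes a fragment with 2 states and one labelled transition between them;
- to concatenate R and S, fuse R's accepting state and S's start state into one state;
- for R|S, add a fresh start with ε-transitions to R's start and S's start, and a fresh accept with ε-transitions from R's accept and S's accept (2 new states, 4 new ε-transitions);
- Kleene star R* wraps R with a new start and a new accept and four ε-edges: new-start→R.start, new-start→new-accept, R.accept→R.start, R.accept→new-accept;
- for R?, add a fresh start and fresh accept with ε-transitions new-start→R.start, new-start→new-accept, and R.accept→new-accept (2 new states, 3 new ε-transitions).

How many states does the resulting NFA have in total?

Building bottom-up:
Each of the 7 symbol leaves contributes a 2-state fragment.
  s? → 4 states
  s?p → 5 states
  (s?p)* → 7 states
  r(s?p)*q → 9 states
  s? → 4 states
  s?|q → 8 states
  (s?|q)* → 10 states
  p(s?|q)* → 11 states
  r(s?p)*q|p(s?|q)* → 22 states

22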